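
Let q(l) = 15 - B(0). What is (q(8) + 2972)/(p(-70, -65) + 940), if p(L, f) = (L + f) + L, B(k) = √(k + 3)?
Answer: 2987/735 - √3/735 ≈ 4.0616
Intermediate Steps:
B(k) = √(3 + k)
q(l) = 15 - √3 (q(l) = 15 - √(3 + 0) = 15 - √3)
p(L, f) = f + 2*L
(q(8) + 2972)/(p(-70, -65) + 940) = ((15 - √3) + 2972)/((-65 + 2*(-70)) + 940) = (2987 - √3)/((-65 - 140) + 940) = (2987 - √3)/(-205 + 940) = (2987 - √3)/735 = (2987 - √3)*(1/735) = 2987/735 - √3/735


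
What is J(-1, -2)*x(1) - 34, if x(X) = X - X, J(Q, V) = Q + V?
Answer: -34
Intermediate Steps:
x(X) = 0
J(-1, -2)*x(1) - 34 = (-1 - 2)*0 - 34 = -3*0 - 34 = 0 - 34 = -34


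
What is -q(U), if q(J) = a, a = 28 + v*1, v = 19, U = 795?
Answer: -47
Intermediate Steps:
a = 47 (a = 28 + 19*1 = 28 + 19 = 47)
q(J) = 47
-q(U) = -1*47 = -47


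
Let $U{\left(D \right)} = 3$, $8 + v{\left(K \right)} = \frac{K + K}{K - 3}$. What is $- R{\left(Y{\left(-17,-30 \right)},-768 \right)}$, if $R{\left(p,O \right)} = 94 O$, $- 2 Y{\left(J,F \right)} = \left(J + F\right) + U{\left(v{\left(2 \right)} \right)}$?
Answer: $72192$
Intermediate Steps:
$v{\left(K \right)} = -8 + \frac{2 K}{-3 + K}$ ($v{\left(K \right)} = -8 + \frac{K + K}{K - 3} = -8 + \frac{2 K}{-3 + K}$)
$Y{\left(J,F \right)} = - \frac{3}{2} - \frac{F}{2} - \frac{J}{2}$ ($Y{\left(J,F \right)} = - \frac{\left(J + F\right) + 3}{2} = - \frac{\left(F + J\right) + 3}{2} = - \frac{3 + F + J}{2} = - \frac{3}{2} - \frac{F}{2} - \frac{J}{2}$)
$- R{\left(Y{\left(-17,-30 \right)},-768 \right)} = - 94 \left(-768\right) = \left(-1\right) \left(-72192\right) = 72192$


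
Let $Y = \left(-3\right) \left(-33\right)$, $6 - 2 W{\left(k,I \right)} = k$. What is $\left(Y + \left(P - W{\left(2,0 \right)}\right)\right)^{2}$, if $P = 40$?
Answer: $18769$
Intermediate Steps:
$W{\left(k,I \right)} = 3 - \frac{k}{2}$
$Y = 99$
$\left(Y + \left(P - W{\left(2,0 \right)}\right)\right)^{2} = \left(99 + \left(40 - \left(3 - 1\right)\right)\right)^{2} = \left(99 + \left(40 - 2\right)\right)^{2} = \left(99 + 38\right)^{2} = 137^{2} = 18769$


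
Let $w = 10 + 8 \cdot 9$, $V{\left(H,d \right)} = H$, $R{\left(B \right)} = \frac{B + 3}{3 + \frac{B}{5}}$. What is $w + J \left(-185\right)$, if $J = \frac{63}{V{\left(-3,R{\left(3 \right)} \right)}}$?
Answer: $3967$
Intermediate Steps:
$R{\left(B \right)} = \frac{3 + B}{3 + \frac{B}{5}}$ ($R{\left(B \right)} = \frac{3 + B}{3 + B \frac{1}{5}} = \frac{3 + B}{3 + \frac{B}{5}}$)
$w = 82$ ($w = 10 + 72 = 82$)
$J = -21$ ($J = \frac{63}{-3} = 63 \left(- \frac{1}{3}\right) = -21$)
$w + J \left(-185\right) = 82 - -3885 = 82 + 3885 = 3967$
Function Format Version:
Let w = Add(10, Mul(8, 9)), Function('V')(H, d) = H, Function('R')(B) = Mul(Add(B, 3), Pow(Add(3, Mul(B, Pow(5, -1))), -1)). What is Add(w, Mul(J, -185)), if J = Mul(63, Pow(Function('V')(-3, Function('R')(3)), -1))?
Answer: 3967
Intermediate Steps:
Function('R')(B) = Mul(Pow(Add(3, Mul(Rational(1, 5), B)), -1), Add(3, B)) (Function('R')(B) = Mul(Add(3, B), Pow(Add(3, Mul(B, Rational(1, 5))), -1)) = Mul(Add(3, B), Pow(Add(3, Mul(Rational(1, 5), B)), -1)) = Mul(Pow(Add(3, Mul(Rational(1, 5), B)), -1), Add(3, B)))
w = 82 (w = Add(10, 72) = 82)
J = -21 (J = Mul(63, Pow(-3, -1)) = Mul(63, Rational(-1, 3)) = -21)
Add(w, Mul(J, -185)) = Add(82, Mul(-21, -185)) = Add(82, 3885) = 3967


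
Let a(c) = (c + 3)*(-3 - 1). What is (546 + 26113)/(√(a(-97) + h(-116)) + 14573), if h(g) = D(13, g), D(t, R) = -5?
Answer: 388501607/212371958 - 26659*√371/212371958 ≈ 1.8269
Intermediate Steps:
h(g) = -5
a(c) = -12 - 4*c (a(c) = (3 + c)*(-4) = -12 - 4*c)
(546 + 26113)/(√(a(-97) + h(-116)) + 14573) = (546 + 26113)/(√((-12 - 4*(-97)) - 5) + 14573) = 26659/(√((-12 + 388) - 5) + 14573) = 26659/(√(376 - 5) + 14573) = 26659/(√371 + 14573) = 26659/(14573 + √371)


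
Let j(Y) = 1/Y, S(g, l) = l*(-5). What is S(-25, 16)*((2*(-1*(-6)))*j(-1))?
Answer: 960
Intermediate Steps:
S(g, l) = -5*l
j(Y) = 1/Y
S(-25, 16)*((2*(-1*(-6)))*j(-1)) = (-5*16)*((2*(-1*(-6)))/(-1)) = -80*2*6*(-1) = -960*(-1) = -80*(-12) = 960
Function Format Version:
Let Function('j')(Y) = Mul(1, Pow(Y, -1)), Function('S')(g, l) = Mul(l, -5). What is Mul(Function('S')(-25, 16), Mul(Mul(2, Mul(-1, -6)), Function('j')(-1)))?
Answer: 960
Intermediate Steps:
Function('S')(g, l) = Mul(-5, l)
Function('j')(Y) = Pow(Y, -1)
Mul(Function('S')(-25, 16), Mul(Mul(2, Mul(-1, -6)), Function('j')(-1))) = Mul(Mul(-5, 16), Mul(Mul(2, Mul(-1, -6)), Pow(-1, -1))) = Mul(-80, Mul(Mul(2, 6), -1)) = Mul(-80, Mul(12, -1)) = Mul(-80, -12) = 960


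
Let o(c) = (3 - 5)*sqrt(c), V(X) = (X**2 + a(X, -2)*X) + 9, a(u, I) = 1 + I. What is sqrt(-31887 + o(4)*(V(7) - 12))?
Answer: I*sqrt(32043) ≈ 179.01*I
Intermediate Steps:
V(X) = 9 + X**2 - X (V(X) = (X**2 + (1 - 2)*X) + 9 = (X**2 - X) + 9 = 9 + X**2 - X)
o(c) = -2*sqrt(c)
sqrt(-31887 + o(4)*(V(7) - 12)) = sqrt(-31887 + (-2*sqrt(4))*((9 + 7**2 - 1*7) - 12)) = sqrt(-31887 + (-2*2)*((9 + 49 - 7) - 12)) = sqrt(-31887 - 4*(51 - 12)) = sqrt(-31887 - 4*39) = sqrt(-31887 - 156) = sqrt(-32043) = I*sqrt(32043)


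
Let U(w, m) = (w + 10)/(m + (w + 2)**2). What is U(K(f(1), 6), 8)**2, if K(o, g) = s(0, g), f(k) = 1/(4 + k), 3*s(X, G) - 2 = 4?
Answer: 1/4 ≈ 0.25000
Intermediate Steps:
s(X, G) = 2 (s(X, G) = 2/3 + (1/3)*4 = 2/3 + 4/3 = 2)
K(o, g) = 2
U(w, m) = (10 + w)/(m + (2 + w)**2)
U(K(f(1), 6), 8)**2 = ((10 + 2)/(8 + (2 + 2)**2))**2 = (12/(8 + 4**2))**2 = (12/(8 + 16))**2 = (12/24)**2 = ((1/24)*12)**2 = (1/2)**2 = 1/4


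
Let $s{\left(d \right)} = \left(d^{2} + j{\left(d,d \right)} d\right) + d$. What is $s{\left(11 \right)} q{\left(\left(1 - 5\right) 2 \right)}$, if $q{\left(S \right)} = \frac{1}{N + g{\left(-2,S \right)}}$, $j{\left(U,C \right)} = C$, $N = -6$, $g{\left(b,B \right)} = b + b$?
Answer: $- \frac{253}{10} \approx -25.3$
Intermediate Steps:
$g{\left(b,B \right)} = 2 b$
$q{\left(S \right)} = - \frac{1}{10}$ ($q{\left(S \right)} = \frac{1}{-6 + 2 \left(-2\right)} = \frac{1}{-6 - 4} = \frac{1}{-10} = - \frac{1}{10}$)
$s{\left(d \right)} = d + 2 d^{2}$ ($s{\left(d \right)} = \left(d^{2} + d d\right) + d = \left(d^{2} + d^{2}\right) + d = 2 d^{2} + d = d + 2 d^{2}$)
$s{\left(11 \right)} q{\left(\left(1 - 5\right) 2 \right)} = 11 \left(1 + 2 \cdot 11\right) \left(- \frac{1}{10}\right) = 11 \left(1 + 22\right) \left(- \frac{1}{10}\right) = 11 \cdot 23 \left(- \frac{1}{10}\right) = 253 \left(- \frac{1}{10}\right) = - \frac{253}{10}$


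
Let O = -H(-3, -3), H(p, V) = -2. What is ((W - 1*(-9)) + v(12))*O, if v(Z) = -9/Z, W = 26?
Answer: 137/2 ≈ 68.500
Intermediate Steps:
O = 2 (O = -1*(-2) = 2)
((W - 1*(-9)) + v(12))*O = ((26 - 1*(-9)) - 9/12)*2 = ((26 + 9) - 9*1/12)*2 = (35 - 3/4)*2 = (137/4)*2 = 137/2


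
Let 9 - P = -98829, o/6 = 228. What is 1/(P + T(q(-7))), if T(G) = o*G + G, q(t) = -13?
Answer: 1/81041 ≈ 1.2339e-5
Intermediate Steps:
o = 1368 (o = 6*228 = 1368)
P = 98838 (P = 9 - 1*(-98829) = 9 + 98829 = 98838)
T(G) = 1369*G (T(G) = 1368*G + G = 1369*G)
1/(P + T(q(-7))) = 1/(98838 + 1369*(-13)) = 1/(98838 - 17797) = 1/81041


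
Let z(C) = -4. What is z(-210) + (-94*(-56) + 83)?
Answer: 5343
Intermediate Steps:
z(-210) + (-94*(-56) + 83) = -4 + (-94*(-56) + 83) = -4 + (5264 + 83) = -4 + 5347 = 5343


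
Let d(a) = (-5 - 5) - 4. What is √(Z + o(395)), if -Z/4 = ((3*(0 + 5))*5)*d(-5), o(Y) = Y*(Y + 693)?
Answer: 2*√108490 ≈ 658.76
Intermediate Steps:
d(a) = -14 (d(a) = -10 - 4 = -14)
o(Y) = Y*(693 + Y)
Z = 4200 (Z = -4*(3*(0 + 5))*5*(-14) = -4*(3*5)*5*(-14) = -4*15*5*(-14) = -300*(-14) = -4*(-1050) = 4200)
√(Z + o(395)) = √(4200 + 395*(693 + 395)) = √(4200 + 395*1088) = √(4200 + 429760) = √433960 = 2*√108490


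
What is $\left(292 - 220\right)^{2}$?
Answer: $5184$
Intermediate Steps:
$\left(292 - 220\right)^{2} = 72^{2} = 5184$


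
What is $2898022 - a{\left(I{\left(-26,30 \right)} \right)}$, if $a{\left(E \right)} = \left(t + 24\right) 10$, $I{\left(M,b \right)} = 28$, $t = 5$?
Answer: $2897732$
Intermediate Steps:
$a{\left(E \right)} = 290$ ($a{\left(E \right)} = \left(5 + 24\right) 10 = 29 \cdot 10 = 290$)
$2898022 - a{\left(I{\left(-26,30 \right)} \right)} = 2898022 - 290 = 2897732$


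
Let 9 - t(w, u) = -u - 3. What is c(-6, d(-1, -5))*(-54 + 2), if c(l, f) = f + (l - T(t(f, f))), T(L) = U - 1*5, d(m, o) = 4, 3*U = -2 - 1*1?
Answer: -208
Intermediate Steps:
U = -1 (U = (-2 - 1*1)/3 = (-2 - 1)/3 = (⅓)*(-3) = -1)
t(w, u) = 12 + u (t(w, u) = 9 - (-u - 3) = 9 - (-3 - u) = 9 + (3 + u) = 12 + u)
T(L) = -6 (T(L) = -1 - 1*5 = -1 - 5 = -6)
c(l, f) = 6 + f + l (c(l, f) = f + (l - 1*(-6)) = f + (l + 6) = f + (6 + l) = 6 + f + l)
c(-6, d(-1, -5))*(-54 + 2) = (6 + 4 - 6)*(-54 + 2) = 4*(-52) = -208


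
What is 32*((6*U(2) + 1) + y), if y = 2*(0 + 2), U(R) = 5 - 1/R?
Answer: 1024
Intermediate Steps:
y = 4 (y = 2*2 = 4)
32*((6*U(2) + 1) + y) = 32*((6*(5 - 1/2) + 1) + 4) = 32*((6*(5 - 1*½) + 1) + 4) = 32*((6*(5 - ½) + 1) + 4) = 32*((6*(9/2) + 1) + 4) = 32*((27 + 1) + 4) = 32*(28 + 4) = 32*32 = 1024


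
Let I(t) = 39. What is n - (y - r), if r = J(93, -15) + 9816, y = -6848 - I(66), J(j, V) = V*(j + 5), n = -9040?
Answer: 6193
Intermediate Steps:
J(j, V) = V*(5 + j)
y = -6887 (y = -6848 - 1*39 = -6848 - 39 = -6887)
r = 8346 (r = -15*(5 + 93) + 9816 = -15*98 + 9816 = -1470 + 9816 = 8346)
n - (y - r) = -9040 - (-6887 - 1*8346) = -9040 - (-6887 - 8346) = -9040 - 1*(-15233) = -9040 + 15233 = 6193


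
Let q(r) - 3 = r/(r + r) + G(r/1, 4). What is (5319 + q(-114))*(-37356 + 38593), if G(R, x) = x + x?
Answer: 13187657/2 ≈ 6.5938e+6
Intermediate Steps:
G(R, x) = 2*x
q(r) = 23/2 (q(r) = 3 + (r/(r + r) + 2*4) = 3 + (r/((2*r)) + 8) = 3 + (r*(1/(2*r)) + 8) = 3 + (½ + 8) = 3 + 17/2 = 23/2)
(5319 + q(-114))*(-37356 + 38593) = (5319 + 23/2)*(-37356 + 38593) = (10661/2)*1237 = 13187657/2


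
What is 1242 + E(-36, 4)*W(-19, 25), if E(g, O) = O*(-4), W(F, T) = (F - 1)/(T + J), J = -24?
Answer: 1562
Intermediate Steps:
W(F, T) = (-1 + F)/(-24 + T) (W(F, T) = (F - 1)/(T - 24) = (-1 + F)/(-24 + T))
E(g, O) = -4*O
1242 + E(-36, 4)*W(-19, 25) = 1242 + (-4*4)*((-1 - 19)/(-24 + 25)) = 1242 - 16*(-20)/1 = 1242 - 16*(-20) = 1242 + 320 = 1562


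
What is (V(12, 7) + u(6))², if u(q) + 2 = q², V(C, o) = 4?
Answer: 1444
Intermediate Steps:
u(q) = -2 + q²
(V(12, 7) + u(6))² = (4 + (-2 + 6²))² = (4 + (-2 + 36))² = (4 + 34)² = 38² = 1444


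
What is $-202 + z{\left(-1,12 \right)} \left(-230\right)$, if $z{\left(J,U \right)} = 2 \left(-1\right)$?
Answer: $258$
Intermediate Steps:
$z{\left(J,U \right)} = -2$
$-202 + z{\left(-1,12 \right)} \left(-230\right) = -202 - -460 = -202 + 460 = 258$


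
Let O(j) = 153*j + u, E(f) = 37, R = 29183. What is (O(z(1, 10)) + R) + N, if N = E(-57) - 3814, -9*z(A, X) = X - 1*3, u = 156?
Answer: 25443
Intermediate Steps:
z(A, X) = 1/3 - X/9 (z(A, X) = -(X - 1*3)/9 = -(X - 3)/9 = -(-3 + X)/9 = 1/3 - X/9)
O(j) = 156 + 153*j (O(j) = 153*j + 156 = 156 + 153*j)
N = -3777 (N = 37 - 3814 = -3777)
(O(z(1, 10)) + R) + N = ((156 + 153*(1/3 - 1/9*10)) + 29183) - 3777 = ((156 + 153*(1/3 - 10/9)) + 29183) - 3777 = ((156 + 153*(-7/9)) + 29183) - 3777 = ((156 - 119) + 29183) - 3777 = (37 + 29183) - 3777 = 29220 - 3777 = 25443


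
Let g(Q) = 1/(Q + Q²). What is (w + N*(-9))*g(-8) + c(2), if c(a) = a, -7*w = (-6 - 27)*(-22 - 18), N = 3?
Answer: -725/392 ≈ -1.8495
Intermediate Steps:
w = -1320/7 (w = -(-6 - 27)*(-22 - 18)/7 = -(-33)*(-40)/7 = -⅐*1320 = -1320/7 ≈ -188.57)
(w + N*(-9))*g(-8) + c(2) = (-1320/7 + 3*(-9))*(1/((-8)*(1 - 8))) + 2 = (-1320/7 - 27)*(-⅛/(-7)) + 2 = -(-1509)*(-1)/(56*7) + 2 = -1509/7*1/56 + 2 = -1509/392 + 2 = -725/392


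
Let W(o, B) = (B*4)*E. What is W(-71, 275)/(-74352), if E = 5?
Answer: -1375/18588 ≈ -0.073972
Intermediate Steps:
W(o, B) = 20*B (W(o, B) = (B*4)*5 = (4*B)*5 = 20*B)
W(-71, 275)/(-74352) = (20*275)/(-74352) = 5500*(-1/74352) = -1375/18588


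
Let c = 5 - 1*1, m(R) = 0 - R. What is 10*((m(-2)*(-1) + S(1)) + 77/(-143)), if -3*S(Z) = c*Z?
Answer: -1510/39 ≈ -38.718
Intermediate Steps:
m(R) = -R
c = 4 (c = 5 - 1 = 4)
S(Z) = -4*Z/3
10*((m(-2)*(-1) + S(1)) + 77/(-143)) = 10*((-1*(-2)*(-1) - 4/3*1) + 77/(-143)) = 10*((2*(-1) - 4/3) + 77*(-1/143)) = 10*((-2 - 4/3) - 7/13) = 10*(-10/3 - 7/13) = 10*(-151/39) = -1510/39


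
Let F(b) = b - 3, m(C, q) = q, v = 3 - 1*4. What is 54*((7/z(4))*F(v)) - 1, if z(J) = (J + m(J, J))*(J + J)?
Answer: -197/8 ≈ -24.625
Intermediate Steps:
v = -1 (v = 3 - 4 = -1)
F(b) = -3 + b
z(J) = 4*J² (z(J) = (J + J)*(J + J) = (2*J)*(2*J) = 4*J²)
54*((7/z(4))*F(v)) - 1 = 54*((7/((4*4²)))*(-3 - 1)) - 1 = 54*((7/((4*16)))*(-4)) - 1 = 54*((7/64)*(-4)) - 1 = 54*(-7/16) - 1 = -189/8 - 1 = -197/8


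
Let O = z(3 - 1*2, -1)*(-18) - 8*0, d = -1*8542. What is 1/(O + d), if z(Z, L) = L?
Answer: -1/8524 ≈ -0.00011732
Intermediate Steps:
d = -8542
O = 18 (O = -1*(-18) - 8*0 = 18 + 0 = 18)
1/(O + d) = 1/(18 - 8542) = 1/(-8524) = -1/8524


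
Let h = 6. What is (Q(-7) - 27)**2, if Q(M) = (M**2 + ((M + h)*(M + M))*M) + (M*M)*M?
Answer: 175561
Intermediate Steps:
Q(M) = M**2 + M**3 + 2*M**2*(6 + M) (Q(M) = (M**2 + ((M + 6)*(M + M))*M) + (M*M)*M = (M**2 + ((6 + M)*(2*M))*M) + M**2*M = (M**2 + (2*M*(6 + M))*M) + M**3 = (M**2 + 2*M**2*(6 + M)) + M**3 = M**2 + M**3 + 2*M**2*(6 + M))
(Q(-7) - 27)**2 = ((-7)**2*(13 + 3*(-7)) - 27)**2 = (49*(13 - 21) - 27)**2 = (49*(-8) - 27)**2 = (-392 - 27)**2 = (-419)**2 = 175561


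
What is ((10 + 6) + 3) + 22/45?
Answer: 877/45 ≈ 19.489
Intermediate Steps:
((10 + 6) + 3) + 22/45 = (16 + 3) + (1/45)*22 = 19 + 22/45 = 877/45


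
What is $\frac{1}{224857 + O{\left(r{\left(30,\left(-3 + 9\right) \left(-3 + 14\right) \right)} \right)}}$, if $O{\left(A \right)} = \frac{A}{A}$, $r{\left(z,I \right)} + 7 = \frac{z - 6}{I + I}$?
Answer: $\frac{1}{224858} \approx 4.4473 \cdot 10^{-6}$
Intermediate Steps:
$r{\left(z,I \right)} = -7 + \frac{-6 + z}{2 I}$ ($r{\left(z,I \right)} = -7 + \frac{z - 6}{I + I} = -7 + \frac{-6 + z}{2 I}$)
$O{\left(A \right)} = 1$
$\frac{1}{224857 + O{\left(r{\left(30,\left(-3 + 9\right) \left(-3 + 14\right) \right)} \right)}} = \frac{1}{224857 + 1} = \frac{1}{224858}$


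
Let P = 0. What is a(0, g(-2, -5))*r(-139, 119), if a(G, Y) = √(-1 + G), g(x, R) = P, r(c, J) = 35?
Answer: 35*I ≈ 35.0*I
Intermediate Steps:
g(x, R) = 0
a(0, g(-2, -5))*r(-139, 119) = √(-1 + 0)*35 = √(-1)*35 = I*35 = 35*I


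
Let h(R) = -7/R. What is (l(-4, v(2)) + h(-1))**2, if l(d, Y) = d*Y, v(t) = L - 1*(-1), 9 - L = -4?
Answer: 2401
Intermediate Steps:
L = 13 (L = 9 - 1*(-4) = 9 + 4 = 13)
v(t) = 14 (v(t) = 13 - 1*(-1) = 13 + 1 = 14)
l(d, Y) = Y*d
(l(-4, v(2)) + h(-1))**2 = (14*(-4) - 7/(-1))**2 = (-56 - 7*(-1))**2 = (-56 + 7)**2 = (-49)**2 = 2401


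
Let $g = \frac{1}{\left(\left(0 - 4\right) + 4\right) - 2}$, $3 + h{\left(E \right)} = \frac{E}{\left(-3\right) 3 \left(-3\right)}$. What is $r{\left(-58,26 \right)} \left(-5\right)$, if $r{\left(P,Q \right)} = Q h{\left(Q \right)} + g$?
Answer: $\frac{14435}{54} \approx 267.31$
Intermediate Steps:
$h{\left(E \right)} = -3 + \frac{E}{27}$ ($h{\left(E \right)} = -3 + \frac{E}{\left(-3\right) 3 \left(-3\right)} = -3 + \frac{E}{\left(-9\right) \left(-3\right)} = -3 + \frac{E}{27}$)
$g = - \frac{1}{2}$ ($g = \frac{1}{\left(-4 + 4\right) - 2} = \frac{1}{0 - 2} = \frac{1}{-2} = - \frac{1}{2} \approx -0.5$)
$r{\left(P,Q \right)} = - \frac{1}{2} + Q \left(-3 + \frac{Q}{27}\right)$ ($r{\left(P,Q \right)} = Q \left(-3 + \frac{Q}{27}\right) - \frac{1}{2} = - \frac{1}{2} + Q \left(-3 + \frac{Q}{27}\right)$)
$r{\left(-58,26 \right)} \left(-5\right) = \left(- \frac{1}{2} + \frac{1}{27} \cdot 26 \left(-81 + 26\right)\right) \left(-5\right) = \left(- \frac{1}{2} + \frac{1}{27} \cdot 26 \left(-55\right)\right) \left(-5\right) = \left(- \frac{1}{2} - \frac{1430}{27}\right) \left(-5\right) = \left(- \frac{2887}{54}\right) \left(-5\right) = \frac{14435}{54}$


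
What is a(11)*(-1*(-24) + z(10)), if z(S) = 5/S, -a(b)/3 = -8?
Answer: 588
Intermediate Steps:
a(b) = 24 (a(b) = -3*(-8) = 24)
a(11)*(-1*(-24) + z(10)) = 24*(-1*(-24) + 5/10) = 24*(24 + 5*(⅒)) = 24*(24 + ½) = 24*(49/2) = 588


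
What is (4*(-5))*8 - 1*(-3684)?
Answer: 3524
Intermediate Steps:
(4*(-5))*8 - 1*(-3684) = -20*8 + 3684 = -160 + 3684 = 3524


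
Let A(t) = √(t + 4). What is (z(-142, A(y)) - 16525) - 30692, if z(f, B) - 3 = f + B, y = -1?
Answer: -47356 + √3 ≈ -47354.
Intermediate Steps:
A(t) = √(4 + t)
z(f, B) = 3 + B + f (z(f, B) = 3 + (f + B) = 3 + (B + f) = 3 + B + f)
(z(-142, A(y)) - 16525) - 30692 = ((3 + √(4 - 1) - 142) - 16525) - 30692 = ((3 + √3 - 142) - 16525) - 30692 = ((-139 + √3) - 16525) - 30692 = (-16664 + √3) - 30692 = -47356 + √3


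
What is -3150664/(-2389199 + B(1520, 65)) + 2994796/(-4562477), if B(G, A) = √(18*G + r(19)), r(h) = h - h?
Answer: 17249224666442493036/26043858953472374957 + 37807968*√190/5708271834241 ≈ 0.66241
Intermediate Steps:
r(h) = 0
B(G, A) = 3*√2*√G (B(G, A) = √(18*G + 0) = √(18*G) = 3*√2*√G)
-3150664/(-2389199 + B(1520, 65)) + 2994796/(-4562477) = -3150664/(-2389199 + 3*√2*√1520) + 2994796/(-4562477) = -3150664/(-2389199 + 3*√2*(4*√95)) + 2994796*(-1/4562477) = -3150664/(-2389199 + 12*√190) - 2994796/4562477 = -2994796/4562477 - 3150664/(-2389199 + 12*√190)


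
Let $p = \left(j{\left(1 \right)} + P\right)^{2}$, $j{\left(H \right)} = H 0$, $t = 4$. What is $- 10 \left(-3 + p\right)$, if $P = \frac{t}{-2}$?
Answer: $-10$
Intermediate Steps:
$P = -2$ ($P = \frac{4}{-2} = 4 \left(- \frac{1}{2}\right) = -2$)
$j{\left(H \right)} = 0$
$p = 4$ ($p = \left(0 - 2\right)^{2} = \left(-2\right)^{2} = 4$)
$- 10 \left(-3 + p\right) = - 10 \left(-3 + 4\right) = \left(-10\right) 1 = -10$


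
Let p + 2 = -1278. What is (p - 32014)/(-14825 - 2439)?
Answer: 16647/8632 ≈ 1.9285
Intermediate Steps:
p = -1280 (p = -2 - 1278 = -1280)
(p - 32014)/(-14825 - 2439) = (-1280 - 32014)/(-14825 - 2439) = -33294/(-17264) = -33294*(-1/17264) = 16647/8632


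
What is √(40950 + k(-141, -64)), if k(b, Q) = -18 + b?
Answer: √40791 ≈ 201.97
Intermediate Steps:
√(40950 + k(-141, -64)) = √(40950 + (-18 - 141)) = √(40950 - 159) = √40791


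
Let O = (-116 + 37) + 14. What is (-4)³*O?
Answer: 4160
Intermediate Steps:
O = -65 (O = -79 + 14 = -65)
(-4)³*O = (-4)³*(-65) = -64*(-65) = 4160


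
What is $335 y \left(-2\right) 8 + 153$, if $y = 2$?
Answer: $-10567$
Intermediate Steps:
$335 y \left(-2\right) 8 + 153 = 335 \cdot 2 \left(-2\right) 8 + 153 = 335 \left(\left(-4\right) 8\right) + 153 = 335 \left(-32\right) + 153 = -10720 + 153 = -10567$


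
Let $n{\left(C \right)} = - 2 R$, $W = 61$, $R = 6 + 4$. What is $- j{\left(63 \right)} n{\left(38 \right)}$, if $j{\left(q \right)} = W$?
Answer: $1220$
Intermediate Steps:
$R = 10$
$j{\left(q \right)} = 61$
$n{\left(C \right)} = -20$ ($n{\left(C \right)} = \left(-2\right) 10 = -20$)
$- j{\left(63 \right)} n{\left(38 \right)} = \left(-1\right) 61 \left(-20\right) = \left(-61\right) \left(-20\right) = 1220$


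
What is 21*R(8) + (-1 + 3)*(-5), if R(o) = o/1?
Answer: 158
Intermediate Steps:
R(o) = o (R(o) = o*1 = o)
21*R(8) + (-1 + 3)*(-5) = 21*8 + (-1 + 3)*(-5) = 168 + 2*(-5) = 168 - 10 = 158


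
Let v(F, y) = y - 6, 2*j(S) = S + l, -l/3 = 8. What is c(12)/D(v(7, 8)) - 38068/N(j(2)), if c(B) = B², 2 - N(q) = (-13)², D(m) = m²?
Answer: 44080/167 ≈ 263.95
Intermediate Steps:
l = -24 (l = -3*8 = -24)
j(S) = -12 + S/2 (j(S) = (S - 24)/2 = (-24 + S)/2 = -12 + S/2)
v(F, y) = -6 + y
N(q) = -167 (N(q) = 2 - 1*(-13)² = 2 - 1*169 = 2 - 169 = -167)
c(12)/D(v(7, 8)) - 38068/N(j(2)) = 12²/((-6 + 8)²) - 38068/(-167) = 144/(2²) - 38068*(-1/167) = 144/4 + 38068/167 = 144*(¼) + 38068/167 = 36 + 38068/167 = 44080/167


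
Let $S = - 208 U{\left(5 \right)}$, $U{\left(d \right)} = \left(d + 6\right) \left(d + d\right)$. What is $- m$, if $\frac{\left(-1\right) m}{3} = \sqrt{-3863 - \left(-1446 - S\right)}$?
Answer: $3 i \sqrt{25297} \approx 477.15 i$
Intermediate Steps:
$U{\left(d \right)} = 2 d \left(6 + d\right)$ ($U{\left(d \right)} = \left(6 + d\right) 2 d = 2 d \left(6 + d\right)$)
$S = -22880$ ($S = - 208 \cdot 2 \cdot 5 \left(6 + 5\right) = - 208 \cdot 2 \cdot 5 \cdot 11 = \left(-208\right) 110 = -22880$)
$m = - 3 i \sqrt{25297}$ ($m = - 3 \sqrt{-3863 - \left(-1446 - -22880\right)} = - 3 \sqrt{-3863 - \left(-1446 + 22880\right)} = - 3 \sqrt{-3863 - 21434} = - 3 \sqrt{-25297} = - 3 i \sqrt{25297} \approx - 477.15 i$)
$- m = - \left(-3\right) i \sqrt{25297} = 3 i \sqrt{25297}$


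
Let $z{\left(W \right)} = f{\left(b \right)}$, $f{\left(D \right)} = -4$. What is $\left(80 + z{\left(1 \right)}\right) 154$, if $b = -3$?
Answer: $11704$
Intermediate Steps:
$z{\left(W \right)} = -4$
$\left(80 + z{\left(1 \right)}\right) 154 = \left(80 - 4\right) 154 = 76 \cdot 154 = 11704$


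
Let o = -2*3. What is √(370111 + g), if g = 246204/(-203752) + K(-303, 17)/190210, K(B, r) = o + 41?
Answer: √86860245628473085903155/484445849 ≈ 608.37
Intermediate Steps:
o = -6
K(B, r) = 35 (K(B, r) = -6 + 41 = 35)
g = -585291644/484445849 (g = 246204/(-203752) + 35/190210 = 246204*(-1/203752) + 35*(1/190210) = -61551/50938 + 7/38042 = -585291644/484445849 ≈ -1.2082)
√(370111 + g) = √(370111 - 585291644/484445849) = √(179298152327595/484445849) = √86860245628473085903155/484445849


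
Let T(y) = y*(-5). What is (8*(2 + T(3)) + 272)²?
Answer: 28224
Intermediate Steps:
T(y) = -5*y
(8*(2 + T(3)) + 272)² = (8*(2 - 5*3) + 272)² = (8*(2 - 15) + 272)² = (8*(-13) + 272)² = (-104 + 272)² = 168² = 28224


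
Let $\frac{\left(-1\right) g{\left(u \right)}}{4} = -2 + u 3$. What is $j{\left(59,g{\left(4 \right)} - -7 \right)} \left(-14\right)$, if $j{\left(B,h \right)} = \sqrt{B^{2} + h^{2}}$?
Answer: $- 14 \sqrt{4570} \approx -946.42$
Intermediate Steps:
$g{\left(u \right)} = 8 - 12 u$ ($g{\left(u \right)} = - 4 \left(-2 + u 3\right) = - 4 \left(-2 + 3 u\right) = 8 - 12 u$)
$j{\left(59,g{\left(4 \right)} - -7 \right)} \left(-14\right) = \sqrt{59^{2} + \left(\left(8 - 48\right) - -7\right)^{2}} \left(-14\right) = \sqrt{3481 + \left(\left(8 - 48\right) + 7\right)^{2}} \left(-14\right) = \sqrt{3481 + \left(-40 + 7\right)^{2}} \left(-14\right) = \sqrt{3481 + \left(-33\right)^{2}} \left(-14\right) = \sqrt{3481 + 1089} \left(-14\right) = \sqrt{4570} \left(-14\right) = - 14 \sqrt{4570}$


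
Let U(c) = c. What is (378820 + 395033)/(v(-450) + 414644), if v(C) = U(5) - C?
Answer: 773853/415099 ≈ 1.8643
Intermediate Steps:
v(C) = 5 - C
(378820 + 395033)/(v(-450) + 414644) = (378820 + 395033)/((5 - 1*(-450)) + 414644) = 773853/((5 + 450) + 414644) = 773853/(455 + 414644) = 773853/415099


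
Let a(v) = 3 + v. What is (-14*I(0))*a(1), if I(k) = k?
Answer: 0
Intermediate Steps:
(-14*I(0))*a(1) = (-14*0)*(3 + 1) = 0*4 = 0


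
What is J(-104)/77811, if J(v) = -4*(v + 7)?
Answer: 388/77811 ≈ 0.0049864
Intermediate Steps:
J(v) = -28 - 4*v (J(v) = -4*(7 + v) = -28 - 4*v)
J(-104)/77811 = (-28 - 4*(-104))/77811 = (-28 + 416)*(1/77811) = 388*(1/77811) = 388/77811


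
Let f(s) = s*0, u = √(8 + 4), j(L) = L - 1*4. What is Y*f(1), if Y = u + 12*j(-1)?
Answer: 0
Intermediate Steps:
j(L) = -4 + L (j(L) = L - 4 = -4 + L)
u = 2*√3 (u = √12 = 2*√3 ≈ 3.4641)
Y = -60 + 2*√3 (Y = 2*√3 + 12*(-4 - 1) = 2*√3 + 12*(-5) = 2*√3 - 60 = -60 + 2*√3 ≈ -56.536)
f(s) = 0
Y*f(1) = (-60 + 2*√3)*0 = 0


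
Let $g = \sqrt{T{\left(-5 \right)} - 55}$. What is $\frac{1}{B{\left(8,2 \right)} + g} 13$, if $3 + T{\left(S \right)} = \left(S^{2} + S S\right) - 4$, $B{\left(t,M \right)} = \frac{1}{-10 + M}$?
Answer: $- \frac{104}{769} - \frac{1664 i \sqrt{3}}{769} \approx -0.13524 - 3.7479 i$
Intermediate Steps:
$T{\left(S \right)} = -7 + 2 S^{2}$ ($T{\left(S \right)} = -3 - \left(4 - S^{2} - S S\right) = -3 + \left(\left(S^{2} + S^{2}\right) - 4\right) = -3 + \left(2 S^{2} - 4\right) = -3 + \left(-4 + 2 S^{2}\right) = -7 + 2 S^{2}$)
$g = 2 i \sqrt{3}$ ($g = \sqrt{\left(-7 + 2 \left(-5\right)^{2}\right) - 55} = \sqrt{\left(-7 + 2 \cdot 25\right) - 55} = \sqrt{\left(-7 + 50\right) - 55} = \sqrt{43 - 55} = \sqrt{-12} = 2 i \sqrt{3} \approx 3.4641 i$)
$\frac{1}{B{\left(8,2 \right)} + g} 13 = \frac{1}{\frac{1}{-10 + 2} + 2 i \sqrt{3}} \cdot 13 = \frac{1}{\frac{1}{-8} + 2 i \sqrt{3}} \cdot 13 = \frac{1}{- \frac{1}{8} + 2 i \sqrt{3}} \cdot 13 = \frac{13}{- \frac{1}{8} + 2 i \sqrt{3}}$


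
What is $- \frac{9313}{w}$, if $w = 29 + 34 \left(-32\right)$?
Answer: $\frac{9313}{1059} \approx 8.7941$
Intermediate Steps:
$w = -1059$ ($w = 29 - 1088 = -1059$)
$- \frac{9313}{w} = - \frac{9313}{-1059} = \left(-9313\right) \left(- \frac{1}{1059}\right) = \frac{9313}{1059}$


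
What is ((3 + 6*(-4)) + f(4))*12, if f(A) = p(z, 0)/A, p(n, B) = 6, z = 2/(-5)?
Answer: -234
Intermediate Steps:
z = -⅖ (z = 2*(-⅕) = -⅖ ≈ -0.40000)
f(A) = 6/A
((3 + 6*(-4)) + f(4))*12 = ((3 + 6*(-4)) + 6/4)*12 = ((3 - 24) + 6*(¼))*12 = (-21 + 3/2)*12 = -39/2*12 = -234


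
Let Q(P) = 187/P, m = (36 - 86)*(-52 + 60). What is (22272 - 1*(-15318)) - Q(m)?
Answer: 15036187/400 ≈ 37590.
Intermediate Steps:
m = -400 (m = -50*8 = -400)
(22272 - 1*(-15318)) - Q(m) = (22272 - 1*(-15318)) - 187/(-400) = (22272 + 15318) - 187*(-1)/400 = 37590 - 1*(-187/400) = 37590 + 187/400 = 15036187/400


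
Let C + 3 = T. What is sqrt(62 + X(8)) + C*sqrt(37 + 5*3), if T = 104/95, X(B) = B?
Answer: sqrt(70) - 362*sqrt(13)/95 ≈ -5.3725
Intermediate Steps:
T = 104/95 (T = 104*(1/95) = 104/95 ≈ 1.0947)
C = -181/95 (C = -3 + 104/95 = -181/95 ≈ -1.9053)
sqrt(62 + X(8)) + C*sqrt(37 + 5*3) = sqrt(62 + 8) - 181*sqrt(37 + 5*3)/95 = sqrt(70) - 181*sqrt(37 + 15)/95 = sqrt(70) - 362*sqrt(13)/95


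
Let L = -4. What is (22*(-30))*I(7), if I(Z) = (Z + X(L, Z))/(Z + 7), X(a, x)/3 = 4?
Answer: -6270/7 ≈ -895.71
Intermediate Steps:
X(a, x) = 12 (X(a, x) = 3*4 = 12)
I(Z) = (12 + Z)/(7 + Z) (I(Z) = (Z + 12)/(Z + 7) = (12 + Z)/(7 + Z))
(22*(-30))*I(7) = (22*(-30))*((12 + 7)/(7 + 7)) = -660*19/14 = -6270/7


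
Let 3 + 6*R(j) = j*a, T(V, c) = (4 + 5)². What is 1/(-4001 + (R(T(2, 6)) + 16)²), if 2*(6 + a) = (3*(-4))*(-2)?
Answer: 4/21245 ≈ 0.00018828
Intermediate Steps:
T(V, c) = 81 (T(V, c) = 9² = 81)
a = 6 (a = -6 + ((3*(-4))*(-2))/2 = -6 + (-12*(-2))/2 = -6 + (½)*24 = -6 + 12 = 6)
R(j) = -½ + j (R(j) = -½ + (j*6)/6 = -½ + (6*j)/6 = -½ + j)
1/(-4001 + (R(T(2, 6)) + 16)²) = 1/(-4001 + ((-½ + 81) + 16)²) = 1/(-4001 + (161/2 + 16)²) = 1/(-4001 + (193/2)²) = 1/(-4001 + 37249/4) = 1/(21245/4) = 4/21245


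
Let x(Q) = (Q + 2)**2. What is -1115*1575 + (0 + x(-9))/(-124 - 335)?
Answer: -806061424/459 ≈ -1.7561e+6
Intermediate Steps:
x(Q) = (2 + Q)**2
-1115*1575 + (0 + x(-9))/(-124 - 335) = -1115*1575 + (0 + (2 - 9)**2)/(-124 - 335) = -1756125 + (0 + (-7)**2)/(-459) = -1756125 + (0 + 49)*(-1/459) = -1756125 + 49*(-1/459) = -1756125 - 49/459 = -806061424/459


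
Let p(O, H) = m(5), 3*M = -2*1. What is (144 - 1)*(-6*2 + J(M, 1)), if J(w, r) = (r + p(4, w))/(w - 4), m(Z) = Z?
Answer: -13299/7 ≈ -1899.9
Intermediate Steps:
M = -⅔ (M = (-2*1)/3 = (⅓)*(-2) = -⅔ ≈ -0.66667)
p(O, H) = 5
J(w, r) = (5 + r)/(-4 + w) (J(w, r) = (r + 5)/(w - 4) = (5 + r)/(-4 + w))
(144 - 1)*(-6*2 + J(M, 1)) = (144 - 1)*(-6*2 + (5 + 1)/(-4 - ⅔)) = 143*(-12 + 6/(-14/3)) = 143*(-12 - 3/14*6) = 143*(-12 - 9/7) = 143*(-93/7) = -13299/7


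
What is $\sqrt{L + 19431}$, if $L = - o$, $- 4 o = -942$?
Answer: $\frac{\sqrt{76782}}{2} \approx 138.55$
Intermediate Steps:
$o = \frac{471}{2}$ ($o = \left(- \frac{1}{4}\right) \left(-942\right) = \frac{471}{2} \approx 235.5$)
$L = - \frac{471}{2}$ ($L = \left(-1\right) \frac{471}{2} = - \frac{471}{2} \approx -235.5$)
$\sqrt{L + 19431} = \sqrt{- \frac{471}{2} + 19431} = \sqrt{\frac{38391}{2}} = \frac{\sqrt{76782}}{2}$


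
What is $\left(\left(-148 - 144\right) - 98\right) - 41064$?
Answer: $-41454$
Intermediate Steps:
$\left(\left(-148 - 144\right) - 98\right) - 41064 = \left(-292 - 98\right) - 41064 = -390 - 41064 = -41454$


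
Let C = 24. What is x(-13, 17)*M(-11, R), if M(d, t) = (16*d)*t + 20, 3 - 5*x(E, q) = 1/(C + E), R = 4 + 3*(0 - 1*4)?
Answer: 45696/55 ≈ 830.84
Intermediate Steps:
R = -8 (R = 4 + 3*(0 - 4) = 4 + 3*(-4) = 4 - 12 = -8)
x(E, q) = ⅗ - 1/(5*(24 + E))
M(d, t) = 20 + 16*d*t (M(d, t) = 16*d*t + 20 = 20 + 16*d*t)
x(-13, 17)*M(-11, R) = ((71 + 3*(-13))/(5*(24 - 13)))*(20 + 16*(-11)*(-8)) = ((⅕)*(71 - 39)/11)*(20 + 1408) = ((⅕)*(1/11)*32)*1428 = (32/55)*1428 = 45696/55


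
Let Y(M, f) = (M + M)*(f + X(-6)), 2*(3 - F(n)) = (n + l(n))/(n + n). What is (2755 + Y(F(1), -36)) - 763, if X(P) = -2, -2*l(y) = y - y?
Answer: 1783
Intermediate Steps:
l(y) = 0 (l(y) = -(y - y)/2 = -1/2*0 = 0)
F(n) = 11/4 (F(n) = 3 - (n + 0)/(2*(n + n)) = 3 - n/(2*(2*n)) = 3 - n*1/(2*n)/2 = 3 - 1/2*1/2 = 3 - 1/4 = 11/4)
Y(M, f) = 2*M*(-2 + f) (Y(M, f) = (M + M)*(f - 2) = (2*M)*(-2 + f) = 2*M*(-2 + f))
(2755 + Y(F(1), -36)) - 763 = (2755 + 2*(11/4)*(-2 - 36)) - 763 = (2755 + 2*(11/4)*(-38)) - 763 = (2755 - 209) - 763 = 2546 - 763 = 1783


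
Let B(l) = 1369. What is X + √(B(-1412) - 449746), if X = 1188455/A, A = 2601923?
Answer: 1188455/2601923 + I*√448377 ≈ 0.45676 + 669.61*I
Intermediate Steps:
X = 1188455/2601923 ≈ 0.45676
X + √(B(-1412) - 449746) = 1188455/2601923 + √(1369 - 449746) = 1188455/2601923 + √(-448377) = 1188455/2601923 + I*√448377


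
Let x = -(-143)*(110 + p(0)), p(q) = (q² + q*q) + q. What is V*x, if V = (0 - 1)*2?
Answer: -31460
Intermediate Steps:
p(q) = q + 2*q² (p(q) = (q² + q²) + q = 2*q² + q = q + 2*q²)
V = -2 (V = -1*2 = -2)
x = 15730 (x = -(-143)*(110 + 0*(1 + 2*0)) = -(-143)*(110 + 0*(1 + 0)) = -(-143)*(110 + 0*1) = -(-143)*(110 + 0) = -(-143)*110 = -1*(-15730) = 15730)
V*x = -2*15730 = -31460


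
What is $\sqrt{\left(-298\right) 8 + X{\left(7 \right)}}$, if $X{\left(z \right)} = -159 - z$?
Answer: $5 i \sqrt{102} \approx 50.497 i$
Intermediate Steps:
$\sqrt{\left(-298\right) 8 + X{\left(7 \right)}} = \sqrt{\left(-298\right) 8 - 166} = \sqrt{-2384 - 166} = \sqrt{-2550} = 5 i \sqrt{102}$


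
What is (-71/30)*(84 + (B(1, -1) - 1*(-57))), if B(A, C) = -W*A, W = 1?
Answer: -994/3 ≈ -331.33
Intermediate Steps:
B(A, C) = -A
(-71/30)*(84 + (B(1, -1) - 1*(-57))) = (-71/30)*(84 + (-1*1 - 1*(-57))) = (-71*1/30)*(84 + (-1 + 57)) = -71*(84 + 56)/30 = -71/30*140 = -994/3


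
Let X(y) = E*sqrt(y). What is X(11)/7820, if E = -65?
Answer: -13*sqrt(11)/1564 ≈ -0.027568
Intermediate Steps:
X(y) = -65*sqrt(y)
X(11)/7820 = -65*sqrt(11)/7820 = -65*sqrt(11)*(1/7820) = -13*sqrt(11)/1564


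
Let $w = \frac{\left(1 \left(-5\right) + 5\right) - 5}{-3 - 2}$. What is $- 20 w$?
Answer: $-20$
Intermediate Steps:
$w = 1$ ($w = \frac{\left(-5 + 5\right) - 5}{-5} = \left(0 - 5\right) \left(- \frac{1}{5}\right) = \left(-5\right) \left(- \frac{1}{5}\right) = 1$)
$- 20 w = \left(-20\right) 1 = -20$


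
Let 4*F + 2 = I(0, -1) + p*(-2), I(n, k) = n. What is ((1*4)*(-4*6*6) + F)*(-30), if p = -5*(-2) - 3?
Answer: 17400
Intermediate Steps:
p = 7 (p = 10 - 3 = 7)
F = -4 (F = -½ + (0 + 7*(-2))/4 = -½ + (0 - 14)/4 = -½ + (¼)*(-14) = -½ - 7/2 = -4)
((1*4)*(-4*6*6) + F)*(-30) = ((1*4)*(-4*6*6) - 4)*(-30) = (4*(-24*6) - 4)*(-30) = (4*(-144) - 4)*(-30) = (-576 - 4)*(-30) = -580*(-30) = 17400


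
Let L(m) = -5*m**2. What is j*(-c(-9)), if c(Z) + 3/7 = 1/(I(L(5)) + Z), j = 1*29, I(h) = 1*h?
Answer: 11861/938 ≈ 12.645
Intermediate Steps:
I(h) = h
j = 29
c(Z) = -3/7 + 1/(-125 + Z) (c(Z) = -3/7 + 1/(-5*5**2 + Z) = -3/7 + 1/(-5*25 + Z) = -3/7 + 1/(-125 + Z))
j*(-c(-9)) = 29*(-(382 - 3*(-9))/(7*(-125 - 9))) = 29*(-(382 + 27)/(7*(-134))) = 29*(-(-1)*409/(7*134)) = 29*(-1*(-409/938)) = 29*(409/938) = 11861/938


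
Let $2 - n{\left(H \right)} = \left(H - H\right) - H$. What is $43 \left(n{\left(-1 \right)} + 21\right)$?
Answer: $946$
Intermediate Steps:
$n{\left(H \right)} = 2 + H$ ($n{\left(H \right)} = 2 - \left(\left(H - H\right) - H\right) = 2 - \left(0 - H\right) = 2 - - H = 2 + H$)
$43 \left(n{\left(-1 \right)} + 21\right) = 43 \left(\left(2 - 1\right) + 21\right) = 43 \left(1 + 21\right) = 43 \cdot 22 = 946$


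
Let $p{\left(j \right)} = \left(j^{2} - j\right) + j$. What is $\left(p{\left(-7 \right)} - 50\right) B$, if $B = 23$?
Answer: $-23$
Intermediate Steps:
$p{\left(j \right)} = j^{2}$
$\left(p{\left(-7 \right)} - 50\right) B = \left(\left(-7\right)^{2} - 50\right) 23 = \left(49 - 50\right) 23 = \left(-1\right) 23 = -23$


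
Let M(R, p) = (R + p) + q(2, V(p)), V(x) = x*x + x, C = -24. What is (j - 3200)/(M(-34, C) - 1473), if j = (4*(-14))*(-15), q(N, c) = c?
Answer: 2360/979 ≈ 2.4106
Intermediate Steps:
V(x) = x + x**2 (V(x) = x**2 + x = x + x**2)
j = 840 (j = -56*(-15) = 840)
M(R, p) = R + p + p*(1 + p) (M(R, p) = (R + p) + p*(1 + p) = R + p + p*(1 + p))
(j - 3200)/(M(-34, C) - 1473) = (840 - 3200)/((-34 - 24 - 24*(1 - 24)) - 1473) = -2360/((-34 - 24 - 24*(-23)) - 1473) = -2360/((-34 - 24 + 552) - 1473) = -2360/(494 - 1473) = -2360/(-979) = -2360*(-1/979) = 2360/979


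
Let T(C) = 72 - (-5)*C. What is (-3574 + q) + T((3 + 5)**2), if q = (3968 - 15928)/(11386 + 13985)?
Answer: -80742482/25371 ≈ -3182.5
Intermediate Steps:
q = -11960/25371 ≈ -0.47140
T(C) = 72 + 5*C
(-3574 + q) + T((3 + 5)**2) = (-3574 - 11960/25371) + (72 + 5*(3 + 5)**2) = -90687914/25371 + (72 + 5*8**2) = -90687914/25371 + (72 + 5*64) = -90687914/25371 + (72 + 320) = -90687914/25371 + 392 = -80742482/25371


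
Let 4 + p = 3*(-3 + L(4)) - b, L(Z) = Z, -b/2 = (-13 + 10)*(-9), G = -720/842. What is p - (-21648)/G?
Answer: -378947/15 ≈ -25263.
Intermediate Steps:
G = -360/421 (G = -720*1/842 = -360/421 ≈ -0.85511)
b = -54 (b = -2*(-13 + 10)*(-9) = -(-6)*(-9) = -2*27 = -54)
p = 53 (p = -4 + (3*(-3 + 4) - 1*(-54)) = -4 + (3*1 + 54) = -4 + (3 + 54) = -4 + 57 = 53)
p - (-21648)/G = 53 - (-21648)/(-360/421) = 53 - (-21648)*(-421)/360 = 53 - 164*4631/30 = 53 - 379742/15 = -378947/15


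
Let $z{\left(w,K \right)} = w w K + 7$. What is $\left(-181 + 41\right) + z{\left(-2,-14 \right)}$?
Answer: $-189$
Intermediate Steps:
$z{\left(w,K \right)} = 7 + K w^{2}$ ($z{\left(w,K \right)} = w^{2} K + 7 = K w^{2} + 7 = 7 + K w^{2}$)
$\left(-181 + 41\right) + z{\left(-2,-14 \right)} = \left(-181 + 41\right) + \left(7 - 14 \left(-2\right)^{2}\right) = -140 + \left(7 - 56\right) = -140 - 49 = -189$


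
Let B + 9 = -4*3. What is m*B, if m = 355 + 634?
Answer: -20769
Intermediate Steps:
B = -21 (B = -9 - 4*3 = -9 - 12 = -21)
m = 989
m*B = 989*(-21) = -20769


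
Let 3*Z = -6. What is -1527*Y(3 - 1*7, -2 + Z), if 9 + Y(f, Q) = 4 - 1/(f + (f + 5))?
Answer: 7126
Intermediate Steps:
Z = -2 (Z = (⅓)*(-6) = -2)
Y(f, Q) = -5 - 1/(5 + 2*f) (Y(f, Q) = -9 + (4 - 1/(f + (f + 5))) = -9 + (4 - 1/(f + (5 + f))) = -9 + (4 - 1/(5 + 2*f)) = -5 - 1/(5 + 2*f))
-1527*Y(3 - 1*7, -2 + Z) = -3054*(-13 - 5*(3 - 1*7))/(5 + 2*(3 - 1*7)) = -3054*(-13 - 5*(3 - 7))/(5 + 2*(3 - 7)) = -3054*(-13 - 5*(-4))/(5 + 2*(-4)) = -3054*(-13 + 20)/(5 - 8) = -3054*7/(-3) = -3054*(-1)*7/3 = -1527*(-14/3) = 7126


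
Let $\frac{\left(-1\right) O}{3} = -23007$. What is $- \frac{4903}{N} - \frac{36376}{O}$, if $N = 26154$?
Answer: $- \frac{15923307}{22286114} \approx -0.71449$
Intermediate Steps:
$O = 69021$ ($O = \left(-3\right) \left(-23007\right) = 69021$)
$- \frac{4903}{N} - \frac{36376}{O} = - \frac{4903}{26154} - \frac{36376}{69021} = - \frac{15923307}{22286114}$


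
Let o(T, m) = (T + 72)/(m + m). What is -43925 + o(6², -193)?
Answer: -8477579/193 ≈ -43925.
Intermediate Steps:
o(T, m) = (72 + T)/(2*m) (o(T, m) = (72 + T)/((2*m)) = (72 + T)*(1/(2*m)) = (72 + T)/(2*m))
-43925 + o(6², -193) = -43925 + (½)*(72 + 6²)/(-193) = -43925 + (½)*(-1/193)*(72 + 36) = -43925 + (½)*(-1/193)*108 = -43925 - 54/193 = -8477579/193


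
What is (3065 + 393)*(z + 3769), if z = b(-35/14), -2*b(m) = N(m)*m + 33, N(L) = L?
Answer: 51861355/4 ≈ 1.2965e+7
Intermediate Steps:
b(m) = -33/2 - m²/2 (b(m) = -(m*m + 33)/2 = -(m² + 33)/2 = -(33 + m²)/2 = -33/2 - m²/2)
z = -157/8 (z = -33/2 - (-35/14)²/2 = -33/2 - (-35*1/14)²/2 = -33/2 - (-5/2)²/2 = -33/2 - ½*25/4 = -33/2 - 25/8 = -157/8 ≈ -19.625)
(3065 + 393)*(z + 3769) = (3065 + 393)*(-157/8 + 3769) = 3458*(29995/8) = 51861355/4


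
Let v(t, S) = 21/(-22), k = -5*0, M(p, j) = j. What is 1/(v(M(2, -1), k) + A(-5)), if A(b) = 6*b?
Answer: -22/681 ≈ -0.032305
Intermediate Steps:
k = 0
v(t, S) = -21/22 (v(t, S) = 21*(-1/22) = -21/22)
1/(v(M(2, -1), k) + A(-5)) = 1/(-21/22 + 6*(-5)) = 1/(-21/22 - 30) = 1/(-681/22) = -22/681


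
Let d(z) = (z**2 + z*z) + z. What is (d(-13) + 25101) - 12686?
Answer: 12740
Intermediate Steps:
d(z) = z + 2*z**2 (d(z) = (z**2 + z**2) + z = 2*z**2 + z = z + 2*z**2)
(d(-13) + 25101) - 12686 = (-13*(1 + 2*(-13)) + 25101) - 12686 = (-13*(1 - 26) + 25101) - 12686 = (-13*(-25) + 25101) - 12686 = (325 + 25101) - 12686 = 25426 - 12686 = 12740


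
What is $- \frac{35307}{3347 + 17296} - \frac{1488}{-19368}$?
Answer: $- \frac{9070961}{5552967} \approx -1.6335$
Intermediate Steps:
$- \frac{35307}{3347 + 17296} - \frac{1488}{-19368} = - \frac{35307}{20643} - - \frac{62}{807} = \left(-35307\right) \frac{1}{20643} + \frac{62}{807} = - \frac{11769}{6881} + \frac{62}{807} = - \frac{9070961}{5552967}$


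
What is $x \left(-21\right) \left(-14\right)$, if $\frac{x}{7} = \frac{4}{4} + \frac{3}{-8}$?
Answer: $\frac{5145}{4} \approx 1286.3$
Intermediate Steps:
$x = \frac{35}{8}$ ($x = 7 \left(\frac{4}{4} + \frac{3}{-8}\right) = 7 \left(4 \cdot \frac{1}{4} + 3 \left(- \frac{1}{8}\right)\right) = 7 \left(1 - \frac{3}{8}\right) = 7 \cdot \frac{5}{8} = \frac{35}{8} \approx 4.375$)
$x \left(-21\right) \left(-14\right) = \frac{35}{8} \left(-21\right) \left(-14\right) = \left(- \frac{735}{8}\right) \left(-14\right) = \frac{5145}{4}$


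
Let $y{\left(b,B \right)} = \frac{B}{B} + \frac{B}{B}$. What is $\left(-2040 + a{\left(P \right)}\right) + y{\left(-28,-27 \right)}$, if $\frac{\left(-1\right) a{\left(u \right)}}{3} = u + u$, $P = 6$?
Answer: $-2074$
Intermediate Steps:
$y{\left(b,B \right)} = 2$ ($y{\left(b,B \right)} = 1 + 1 = 2$)
$a{\left(u \right)} = - 6 u$ ($a{\left(u \right)} = - 3 \left(u + u\right) = - 3 \cdot 2 u = - 6 u$)
$\left(-2040 + a{\left(P \right)}\right) + y{\left(-28,-27 \right)} = \left(-2040 - 36\right) + 2 = -2076 + 2 = -2074$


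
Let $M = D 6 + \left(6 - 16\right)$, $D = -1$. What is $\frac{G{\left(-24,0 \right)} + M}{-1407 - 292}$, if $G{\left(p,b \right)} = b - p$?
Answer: $- \frac{8}{1699} \approx -0.0047087$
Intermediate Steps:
$M = -16$ ($M = \left(-1\right) 6 + \left(6 - 16\right) = -6 - 10 = -16$)
$\frac{G{\left(-24,0 \right)} + M}{-1407 - 292} = \frac{\left(0 - -24\right) - 16}{-1407 - 292} = \frac{\left(0 + 24\right) - 16}{-1699} = \left(24 - 16\right) \left(- \frac{1}{1699}\right) = 8 \left(- \frac{1}{1699}\right) = - \frac{8}{1699}$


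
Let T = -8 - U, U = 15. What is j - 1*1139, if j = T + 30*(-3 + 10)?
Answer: -952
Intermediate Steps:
T = -23 (T = -8 - 1*15 = -8 - 15 = -23)
j = 187 (j = -23 + 30*(-3 + 10) = -23 + 30*7 = -23 + 210 = 187)
j - 1*1139 = 187 - 1*1139 = 187 - 1139 = -952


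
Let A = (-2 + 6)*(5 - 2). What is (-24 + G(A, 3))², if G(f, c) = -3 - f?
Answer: 1521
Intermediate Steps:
A = 12 (A = 4*3 = 12)
(-24 + G(A, 3))² = (-24 + (-3 - 1*12))² = (-24 + (-3 - 12))² = (-24 - 15)² = (-39)² = 1521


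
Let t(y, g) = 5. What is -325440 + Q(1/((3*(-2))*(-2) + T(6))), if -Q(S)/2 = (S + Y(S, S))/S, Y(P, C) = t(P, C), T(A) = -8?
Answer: -325482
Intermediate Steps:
Y(P, C) = 5
Q(S) = -2*(5 + S)/S (Q(S) = -2*(S + 5)/S = -2*(5 + S)/S)
-325440 + Q(1/((3*(-2))*(-2) + T(6))) = -325440 + (-2 - 10/(1/((3*(-2))*(-2) - 8))) = -325440 + (-2 - 10/(1/(-6*(-2) - 8))) = -325440 + (-2 - 10/(1/(12 - 8))) = -325440 + (-2 - 10/(1/4)) = -325440 + (-2 - 10/¼) = -325440 + (-2 - 10*4) = -325440 + (-2 - 40) = -325440 - 42 = -325482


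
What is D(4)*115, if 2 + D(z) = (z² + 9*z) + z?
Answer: 6210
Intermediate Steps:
D(z) = -2 + z² + 10*z (D(z) = -2 + ((z² + 9*z) + z) = -2 + (z² + 10*z) = -2 + z² + 10*z)
D(4)*115 = (-2 + 4² + 10*4)*115 = (-2 + 16 + 40)*115 = 54*115 = 6210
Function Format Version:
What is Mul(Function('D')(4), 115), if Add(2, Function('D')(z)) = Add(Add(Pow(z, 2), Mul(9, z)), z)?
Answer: 6210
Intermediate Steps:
Function('D')(z) = Add(-2, Pow(z, 2), Mul(10, z)) (Function('D')(z) = Add(-2, Add(Add(Pow(z, 2), Mul(9, z)), z)) = Add(-2, Add(Pow(z, 2), Mul(10, z))) = Add(-2, Pow(z, 2), Mul(10, z)))
Mul(Function('D')(4), 115) = Mul(Add(-2, Pow(4, 2), Mul(10, 4)), 115) = Mul(Add(-2, 16, 40), 115) = Mul(54, 115) = 6210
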